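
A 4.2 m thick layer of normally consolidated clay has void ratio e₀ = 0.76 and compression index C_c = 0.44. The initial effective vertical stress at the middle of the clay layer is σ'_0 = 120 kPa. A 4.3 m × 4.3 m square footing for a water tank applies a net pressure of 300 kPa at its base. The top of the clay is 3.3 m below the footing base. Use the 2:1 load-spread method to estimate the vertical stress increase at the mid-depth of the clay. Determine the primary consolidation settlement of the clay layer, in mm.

S_c ≈ 182 mm

Mid-depth of clay below the footing base: z = 3.3 + 4.2/2 = 5.4 m.
Stress increase at mid-clay by the 2:1 spreading method:
Δσ = qBL/((B+z)(L+z)) = 300×4.3×4.3/((4.3+5.4)(4.3+5.4)) = 58.954 kPa
Final effective stress: σ'_f = σ'_0 + Δσ = 120 + 58.954 = 178.95 kPa.
Normally consolidated clay, so the full stress increment lies on the virgin compression line:
S_c = C_c·H/(1+e₀)·log₁₀(σ'_f/σ'_0) = 0.44×4.2/(1+0.76)×log₁₀(178.95/120)
    = 1.05 × 0.17355 = 0.1822 m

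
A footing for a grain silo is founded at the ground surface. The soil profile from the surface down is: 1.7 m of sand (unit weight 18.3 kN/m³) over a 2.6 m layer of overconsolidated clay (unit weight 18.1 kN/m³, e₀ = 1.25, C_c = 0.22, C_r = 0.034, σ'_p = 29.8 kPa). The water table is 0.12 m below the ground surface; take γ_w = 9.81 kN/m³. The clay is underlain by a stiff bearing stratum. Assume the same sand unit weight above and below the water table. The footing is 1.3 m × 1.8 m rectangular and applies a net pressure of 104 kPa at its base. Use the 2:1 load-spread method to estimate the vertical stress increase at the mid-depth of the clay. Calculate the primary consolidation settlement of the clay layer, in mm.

Mid-depth of clay below the ground surface: z = 1.7 + 2.6/2 = 3 m.
Total vertical stress at mid-clay: σ_v = 18.3×1.7 + 18.1×1.3 = 54.64 kPa.
Pore pressure: u = 9.81×(3 − 0.12) = 28.253 kPa.
Initial effective stress: σ'_0 = σ_v − u = 54.64 − 28.253 = 26.387 kPa.
Stress increase at mid-clay by the 2:1 spreading method:
Δσ = qBL/((B+z)(L+z)) = 104×1.3×1.8/((1.3+3)(1.8+3)) = 11.791 kPa
Final effective stress: σ'_f = 26.387 + 11.791 = 38.178 kPa.
σ'_f = 38.178 > σ'_p = 29.8 kPa, so the stress path crosses the preconsolidation pressure — recompression up to σ'_p, then virgin compression beyond:
S_c = H/(1+e₀)·[C_r·log₁₀(σ'_p/σ'_0) + C_c·log₁₀(σ'_f/σ'_p)]
    = 2.6/2.25 × [0.034×log₁₀(29.8/26.387) + 0.22×log₁₀(38.178/29.8)]
    = 1.1556 × [0.0017961 + 0.023671] = 0.02943 m

S_c ≈ 29.4 mm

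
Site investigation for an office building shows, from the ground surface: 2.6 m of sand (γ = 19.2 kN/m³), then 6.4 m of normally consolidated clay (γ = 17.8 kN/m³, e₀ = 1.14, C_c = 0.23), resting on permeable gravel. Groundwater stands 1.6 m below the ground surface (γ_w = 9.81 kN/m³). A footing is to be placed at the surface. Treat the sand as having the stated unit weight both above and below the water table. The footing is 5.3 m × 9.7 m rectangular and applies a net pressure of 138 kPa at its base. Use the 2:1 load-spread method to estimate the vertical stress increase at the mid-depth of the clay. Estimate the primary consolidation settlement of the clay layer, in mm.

Mid-depth of clay below the ground surface: z = 2.6 + 6.4/2 = 5.8 m.
Total vertical stress at mid-clay: σ_v = 19.2×2.6 + 17.8×3.2 = 106.88 kPa.
Pore pressure: u = 9.81×(5.8 − 1.6) = 41.202 kPa.
Initial effective stress: σ'_0 = σ_v − u = 106.88 − 41.202 = 65.678 kPa.
Stress increase at mid-clay by the 2:1 spreading method:
Δσ = qBL/((B+z)(L+z)) = 138×5.3×9.7/((5.3+5.8)(9.7+5.8)) = 41.236 kPa
Final effective stress: σ'_f = σ'_0 + Δσ = 65.678 + 41.236 = 106.91 kPa.
Normally consolidated clay, so the full stress increment lies on the virgin compression line:
S_c = C_c·H/(1+e₀)·log₁₀(σ'_f/σ'_0) = 0.23×6.4/(1+1.14)×log₁₀(106.91/65.678)
    = 0.68785 × 0.2116 = 0.1455 m

S_c ≈ 146 mm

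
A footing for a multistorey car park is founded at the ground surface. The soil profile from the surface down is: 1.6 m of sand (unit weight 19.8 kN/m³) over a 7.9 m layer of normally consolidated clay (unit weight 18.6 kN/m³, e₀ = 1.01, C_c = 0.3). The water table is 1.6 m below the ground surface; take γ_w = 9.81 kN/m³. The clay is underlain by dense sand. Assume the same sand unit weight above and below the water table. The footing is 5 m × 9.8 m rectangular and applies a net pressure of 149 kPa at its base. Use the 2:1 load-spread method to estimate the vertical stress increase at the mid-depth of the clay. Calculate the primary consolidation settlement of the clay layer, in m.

S_c ≈ 0.265 m

Mid-depth of clay below the ground surface: z = 1.6 + 7.9/2 = 5.55 m.
Total vertical stress at mid-clay: σ_v = 19.8×1.6 + 18.6×3.95 = 105.15 kPa.
Pore pressure: u = 9.81×(5.55 − 1.6) = 38.75 kPa.
Initial effective stress: σ'_0 = σ_v − u = 105.15 − 38.75 = 66.4 kPa.
Stress increase at mid-clay by the 2:1 spreading method:
Δσ = qBL/((B+z)(L+z)) = 149×5×9.8/((5+5.55)(9.8+5.55)) = 45.084 kPa
Final effective stress: σ'_f = σ'_0 + Δσ = 66.4 + 45.084 = 111.48 kPa.
Normally consolidated clay, so the full stress increment lies on the virgin compression line:
S_c = C_c·H/(1+e₀)·log₁₀(σ'_f/σ'_0) = 0.3×7.9/(1+1.01)×log₁₀(111.48/66.4)
    = 1.1791 × 0.22503 = 0.2653 m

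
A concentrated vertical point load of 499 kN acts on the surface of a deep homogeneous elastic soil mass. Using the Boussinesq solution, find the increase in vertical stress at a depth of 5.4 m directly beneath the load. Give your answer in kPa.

Boussinesq vertical stress below a point load on an elastic half-space:
Δσ_z = 3P/(2πz²) · [1 + (r/z)²]^(−5/2)
r/z = 0/5.4 = 0; [1+(r/z)²]^(−5/2) = 1.
Δσ_z = 3×499/(2π×5.4²) × 1 = 8.1706 × 1 = 8.171 kPa

Δσ_z ≈ 8.17 kPa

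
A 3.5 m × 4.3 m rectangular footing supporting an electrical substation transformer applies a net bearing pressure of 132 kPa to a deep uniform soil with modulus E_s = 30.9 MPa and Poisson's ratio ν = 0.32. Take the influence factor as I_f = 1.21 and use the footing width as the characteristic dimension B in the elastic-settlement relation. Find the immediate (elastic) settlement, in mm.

S_e ≈ 16.2 mm

Immediate (elastic) settlement: S_e = q·B·(1−ν²)/E_s · I_f.
E_s = 30.9 MPa = 30900 kPa.
S_e = 132 × 3.5 × (1 − 0.32²) / 30900 × 1.21
    = 132 × 3.5 × 0.8976 / 30900 × 1.21
    = 0.01624 m = 16.24 mm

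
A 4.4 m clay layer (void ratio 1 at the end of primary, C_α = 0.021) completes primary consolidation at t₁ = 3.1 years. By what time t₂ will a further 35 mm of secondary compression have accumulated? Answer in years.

S_s = C_α·H/(1+e_p)·log₁₀(t₂/t₁) ⇒ log₁₀(t₂/t₁) = S_s·(1+e_p)/(C_α·H).
log₁₀(t₂/t₁) = 0.035 × (1+1) / (0.021×4.4) = 0.7576
t₂ = t₁ × 10^0.7576 = 3.1 × 5.722 = 17.74 years

t₂ ≈ 17.7 years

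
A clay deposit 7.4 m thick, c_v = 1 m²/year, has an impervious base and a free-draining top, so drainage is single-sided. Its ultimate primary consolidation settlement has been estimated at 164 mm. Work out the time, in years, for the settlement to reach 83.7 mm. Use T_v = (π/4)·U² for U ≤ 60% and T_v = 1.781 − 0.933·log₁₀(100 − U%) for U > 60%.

Drainage path length: H_d = H = 7.4 m (single drainage).
U = S(t)/S_ult = 83.7/164 = 0.5104.
U ≤ 60%: T_v = (π/4)·U² = (π/4)×0.51037² = 0.20458.
t = T_v·H_d²/c_v = 0.20458×7.4²/1 = 11.2 years.

t ≈ 11.2 years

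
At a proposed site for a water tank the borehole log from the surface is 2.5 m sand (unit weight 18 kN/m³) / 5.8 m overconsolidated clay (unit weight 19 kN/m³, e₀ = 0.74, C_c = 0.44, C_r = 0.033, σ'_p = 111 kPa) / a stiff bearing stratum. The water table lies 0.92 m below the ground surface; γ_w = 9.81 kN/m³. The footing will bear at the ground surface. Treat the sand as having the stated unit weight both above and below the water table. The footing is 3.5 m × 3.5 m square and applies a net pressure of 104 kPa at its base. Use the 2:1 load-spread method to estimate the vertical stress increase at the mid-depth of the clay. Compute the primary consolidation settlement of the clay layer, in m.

Mid-depth of clay below the ground surface: z = 2.5 + 5.8/2 = 5.4 m.
Total vertical stress at mid-clay: σ_v = 18×2.5 + 19×2.9 = 100.1 kPa.
Pore pressure: u = 9.81×(5.4 − 0.92) = 43.949 kPa.
Initial effective stress: σ'_0 = σ_v − u = 100.1 − 43.949 = 56.151 kPa.
Stress increase at mid-clay by the 2:1 spreading method:
Δσ = qBL/((B+z)(L+z)) = 104×3.5×3.5/((3.5+5.4)(3.5+5.4)) = 16.084 kPa
Final effective stress: σ'_f = 56.151 + 16.084 = 72.235 kPa.
σ'_f = 72.235 ≤ σ'_p = 111 kPa, so the clay remains overconsolidated and only the recompression index applies:
S_c = C_r·H/(1+e₀)·log₁₀(σ'_f/σ'_0) = 0.033×5.8/1.74×log₁₀(72.235/56.151)
    = 0.11 × 0.10939 = 0.01203 m

S_c ≈ 0.012 m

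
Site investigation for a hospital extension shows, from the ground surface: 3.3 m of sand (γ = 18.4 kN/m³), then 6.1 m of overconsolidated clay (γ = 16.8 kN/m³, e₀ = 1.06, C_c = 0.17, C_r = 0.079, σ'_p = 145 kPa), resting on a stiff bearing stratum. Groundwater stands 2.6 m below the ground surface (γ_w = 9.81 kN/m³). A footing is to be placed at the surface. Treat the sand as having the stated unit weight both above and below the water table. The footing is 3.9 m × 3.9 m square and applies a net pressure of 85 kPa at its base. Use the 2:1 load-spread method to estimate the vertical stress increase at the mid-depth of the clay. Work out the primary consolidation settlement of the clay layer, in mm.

S_c ≈ 15.4 mm

Mid-depth of clay below the ground surface: z = 3.3 + 6.1/2 = 6.35 m.
Total vertical stress at mid-clay: σ_v = 18.4×3.3 + 16.8×3.05 = 111.96 kPa.
Pore pressure: u = 9.81×(6.35 − 2.6) = 36.788 kPa.
Initial effective stress: σ'_0 = σ_v − u = 111.96 − 36.788 = 75.172 kPa.
Stress increase at mid-clay by the 2:1 spreading method:
Δσ = qBL/((B+z)(L+z)) = 85×3.9×3.9/((3.9+6.35)(3.9+6.35)) = 12.306 kPa
Final effective stress: σ'_f = 75.172 + 12.306 = 87.478 kPa.
σ'_f = 87.478 ≤ σ'_p = 145 kPa, so the clay remains overconsolidated and only the recompression index applies:
S_c = C_r·H/(1+e₀)·log₁₀(σ'_f/σ'_0) = 0.079×6.1/2.06×log₁₀(87.478/75.172)
    = 0.23393 × 0.065843 = 0.0154 m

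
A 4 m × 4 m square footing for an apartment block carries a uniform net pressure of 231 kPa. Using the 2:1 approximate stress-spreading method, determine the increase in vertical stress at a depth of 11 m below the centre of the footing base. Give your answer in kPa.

By the 2:1 method the load spreads at 1 horizontal : 2 vertical, so at depth z the loaded area has grown by z in each plan dimension:
Δσ = qBL/((B+z)(L+z)) = 231×4×4/((4+11)(4+11)) = 16.427 kPa

Δσ_z ≈ 16.4 kPa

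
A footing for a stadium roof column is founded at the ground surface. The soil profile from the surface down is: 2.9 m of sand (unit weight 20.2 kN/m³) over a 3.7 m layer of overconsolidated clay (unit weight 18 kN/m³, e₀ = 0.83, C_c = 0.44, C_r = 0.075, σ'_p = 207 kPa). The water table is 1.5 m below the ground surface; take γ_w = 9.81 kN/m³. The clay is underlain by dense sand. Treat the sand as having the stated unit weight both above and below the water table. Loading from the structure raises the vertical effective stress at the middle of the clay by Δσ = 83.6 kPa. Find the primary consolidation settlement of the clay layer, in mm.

S_c ≈ 57.5 mm

Mid-depth of clay below the ground surface: z = 2.9 + 3.7/2 = 4.75 m.
Total vertical stress at mid-clay: σ_v = 20.2×2.9 + 18×1.85 = 91.88 kPa.
Pore pressure: u = 9.81×(4.75 − 1.5) = 31.883 kPa.
Initial effective stress: σ'_0 = σ_v − u = 91.88 − 31.883 = 59.997 kPa.
Final effective stress: σ'_f = 59.997 + 83.6 = 143.6 kPa.
σ'_f = 143.6 ≤ σ'_p = 207 kPa, so the clay remains overconsolidated and only the recompression index applies:
S_c = C_r·H/(1+e₀)·log₁₀(σ'_f/σ'_0) = 0.075×3.7/1.83×log₁₀(143.6/59.997)
    = 0.15164 × 0.37902 = 0.05748 m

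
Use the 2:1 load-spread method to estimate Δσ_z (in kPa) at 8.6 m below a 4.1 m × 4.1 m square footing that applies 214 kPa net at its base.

Δσ_z ≈ 22.3 kPa

By the 2:1 method the load spreads at 1 horizontal : 2 vertical, so at depth z the loaded area has grown by z in each plan dimension:
Δσ = qBL/((B+z)(L+z)) = 214×4.1×4.1/((4.1+8.6)(4.1+8.6)) = 22.304 kPa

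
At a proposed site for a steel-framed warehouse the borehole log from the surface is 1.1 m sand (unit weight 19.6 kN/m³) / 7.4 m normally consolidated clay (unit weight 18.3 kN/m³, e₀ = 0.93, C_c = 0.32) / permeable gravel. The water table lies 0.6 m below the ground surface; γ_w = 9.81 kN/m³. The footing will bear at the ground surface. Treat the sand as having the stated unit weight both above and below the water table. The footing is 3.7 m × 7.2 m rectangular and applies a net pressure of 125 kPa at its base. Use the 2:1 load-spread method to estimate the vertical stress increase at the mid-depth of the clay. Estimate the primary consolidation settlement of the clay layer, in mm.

Mid-depth of clay below the ground surface: z = 1.1 + 7.4/2 = 4.8 m.
Total vertical stress at mid-clay: σ_v = 19.6×1.1 + 18.3×3.7 = 89.27 kPa.
Pore pressure: u = 9.81×(4.8 − 0.6) = 41.202 kPa.
Initial effective stress: σ'_0 = σ_v − u = 89.27 − 41.202 = 48.068 kPa.
Stress increase at mid-clay by the 2:1 spreading method:
Δσ = qBL/((B+z)(L+z)) = 125×3.7×7.2/((3.7+4.8)(7.2+4.8)) = 32.647 kPa
Final effective stress: σ'_f = σ'_0 + Δσ = 48.068 + 32.647 = 80.715 kPa.
Normally consolidated clay, so the full stress increment lies on the virgin compression line:
S_c = C_c·H/(1+e₀)·log₁₀(σ'_f/σ'_0) = 0.32×7.4/(1+0.93)×log₁₀(80.715/48.068)
    = 1.2269 × 0.2251 = 0.2762 m

S_c ≈ 276 mm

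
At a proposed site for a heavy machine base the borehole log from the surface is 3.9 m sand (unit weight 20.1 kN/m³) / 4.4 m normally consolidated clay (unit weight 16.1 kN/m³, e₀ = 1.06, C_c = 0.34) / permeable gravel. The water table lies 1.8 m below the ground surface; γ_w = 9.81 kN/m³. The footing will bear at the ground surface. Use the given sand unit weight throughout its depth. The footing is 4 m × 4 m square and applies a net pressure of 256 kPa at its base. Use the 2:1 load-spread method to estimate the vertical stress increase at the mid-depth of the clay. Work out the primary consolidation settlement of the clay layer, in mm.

Mid-depth of clay below the ground surface: z = 3.9 + 4.4/2 = 6.1 m.
Total vertical stress at mid-clay: σ_v = 20.1×3.9 + 16.1×2.2 = 113.81 kPa.
Pore pressure: u = 9.81×(6.1 − 1.8) = 42.183 kPa.
Initial effective stress: σ'_0 = σ_v − u = 113.81 − 42.183 = 71.627 kPa.
Stress increase at mid-clay by the 2:1 spreading method:
Δσ = qBL/((B+z)(L+z)) = 256×4×4/((4+6.1)(4+6.1)) = 40.153 kPa
Final effective stress: σ'_f = σ'_0 + Δσ = 71.627 + 40.153 = 111.78 kPa.
Normally consolidated clay, so the full stress increment lies on the virgin compression line:
S_c = C_c·H/(1+e₀)·log₁₀(σ'_f/σ'_0) = 0.34×4.4/(1+1.06)×log₁₀(111.78/71.627)
    = 0.72621 × 0.19329 = 0.1404 m

S_c ≈ 140 mm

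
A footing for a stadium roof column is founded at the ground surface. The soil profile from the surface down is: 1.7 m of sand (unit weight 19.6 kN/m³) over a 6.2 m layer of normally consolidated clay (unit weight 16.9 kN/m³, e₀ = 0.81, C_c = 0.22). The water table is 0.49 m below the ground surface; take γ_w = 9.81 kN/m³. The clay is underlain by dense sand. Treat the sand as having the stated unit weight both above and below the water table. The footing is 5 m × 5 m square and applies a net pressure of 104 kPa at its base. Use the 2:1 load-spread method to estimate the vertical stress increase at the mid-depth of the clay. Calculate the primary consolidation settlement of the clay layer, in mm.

S_c ≈ 159 mm

Mid-depth of clay below the ground surface: z = 1.7 + 6.2/2 = 4.8 m.
Total vertical stress at mid-clay: σ_v = 19.6×1.7 + 16.9×3.1 = 85.71 kPa.
Pore pressure: u = 9.81×(4.8 − 0.49) = 42.281 kPa.
Initial effective stress: σ'_0 = σ_v − u = 85.71 − 42.281 = 43.429 kPa.
Stress increase at mid-clay by the 2:1 spreading method:
Δσ = qBL/((B+z)(L+z)) = 104×5×5/((5+4.8)(5+4.8)) = 27.072 kPa
Final effective stress: σ'_f = σ'_0 + Δσ = 43.429 + 27.072 = 70.501 kPa.
Normally consolidated clay, so the full stress increment lies on the virgin compression line:
S_c = C_c·H/(1+e₀)·log₁₀(σ'_f/σ'_0) = 0.22×6.2/(1+0.81)×log₁₀(70.501/43.429)
    = 0.75359 × 0.21042 = 0.1586 m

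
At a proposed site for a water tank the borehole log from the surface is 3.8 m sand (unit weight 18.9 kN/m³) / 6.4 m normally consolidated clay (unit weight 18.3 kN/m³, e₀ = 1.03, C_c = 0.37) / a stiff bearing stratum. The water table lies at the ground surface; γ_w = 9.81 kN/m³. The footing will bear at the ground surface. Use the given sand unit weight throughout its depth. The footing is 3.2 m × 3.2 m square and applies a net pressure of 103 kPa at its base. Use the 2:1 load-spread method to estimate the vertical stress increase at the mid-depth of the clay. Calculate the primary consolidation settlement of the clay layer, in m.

S_c ≈ 0.0771 m

Mid-depth of clay below the ground surface: z = 3.8 + 6.4/2 = 7 m.
Total vertical stress at mid-clay: σ_v = 18.9×3.8 + 18.3×3.2 = 130.38 kPa.
Pore pressure: u = 9.81×(7 − 0) = 68.67 kPa.
Initial effective stress: σ'_0 = σ_v − u = 130.38 − 68.67 = 61.71 kPa.
Stress increase at mid-clay by the 2:1 spreading method:
Δσ = qBL/((B+z)(L+z)) = 103×3.2×3.2/((3.2+7)(3.2+7)) = 10.138 kPa
Final effective stress: σ'_f = σ'_0 + Δσ = 61.71 + 10.138 = 71.848 kPa.
Normally consolidated clay, so the full stress increment lies on the virgin compression line:
S_c = C_c·H/(1+e₀)·log₁₀(σ'_f/σ'_0) = 0.37×6.4/(1+1.03)×log₁₀(71.848/61.71)
    = 1.1665 × 0.066059 = 0.07706 m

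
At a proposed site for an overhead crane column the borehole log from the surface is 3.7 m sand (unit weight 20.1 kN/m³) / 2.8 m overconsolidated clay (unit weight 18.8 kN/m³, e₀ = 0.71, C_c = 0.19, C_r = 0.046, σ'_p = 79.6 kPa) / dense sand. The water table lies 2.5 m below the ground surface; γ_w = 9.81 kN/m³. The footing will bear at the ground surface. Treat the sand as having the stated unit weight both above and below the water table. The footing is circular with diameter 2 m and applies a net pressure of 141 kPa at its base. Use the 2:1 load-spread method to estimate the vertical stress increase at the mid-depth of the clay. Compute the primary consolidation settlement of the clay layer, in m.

Mid-depth of clay below the ground surface: z = 3.7 + 2.8/2 = 5.1 m.
Total vertical stress at mid-clay: σ_v = 20.1×3.7 + 18.8×1.4 = 100.69 kPa.
Pore pressure: u = 9.81×(5.1 − 2.5) = 25.506 kPa.
Initial effective stress: σ'_0 = σ_v − u = 100.69 − 25.506 = 75.184 kPa.
Stress increase at mid-clay by the 2:1 spreading method:
Δσ ≈ qD²/(D+z)² = 141×2²/(2+5.1)² = 11.188 kPa
Final effective stress: σ'_f = 75.184 + 11.188 = 86.372 kPa.
σ'_f = 86.372 > σ'_p = 79.6 kPa, so the stress path crosses the preconsolidation pressure — recompression up to σ'_p, then virgin compression beyond:
S_c = H/(1+e₀)·[C_r·log₁₀(σ'_p/σ'_0) + C_c·log₁₀(σ'_f/σ'_p)]
    = 2.8/1.71 × [0.046×log₁₀(79.6/75.184) + 0.19×log₁₀(86.372/79.6)]
    = 1.6374 × [0.0011402 + 0.0067374] = 0.0129 m

S_c ≈ 0.0129 m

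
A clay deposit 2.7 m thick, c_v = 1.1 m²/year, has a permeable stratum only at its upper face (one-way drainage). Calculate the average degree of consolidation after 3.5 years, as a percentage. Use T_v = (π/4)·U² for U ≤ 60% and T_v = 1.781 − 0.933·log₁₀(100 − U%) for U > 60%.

U ≈ 78 %

Drainage path length: H_d = H = 2.7 m (single drainage).
T_v = c_v·t/H_d² = 1.1×3.5/2.7² = 0.52812.
T_v = 0.52812 corresponds to the U > 60% branch:
U = 1 − 10^((1.781 − T_v)/0.933)/100 = 0.7798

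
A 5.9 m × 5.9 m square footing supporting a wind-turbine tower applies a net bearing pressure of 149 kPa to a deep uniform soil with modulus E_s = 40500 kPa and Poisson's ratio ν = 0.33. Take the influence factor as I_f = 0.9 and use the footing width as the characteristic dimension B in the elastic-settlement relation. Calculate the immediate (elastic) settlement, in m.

Immediate (elastic) settlement: S_e = q·B·(1−ν²)/E_s · I_f.
S_e = 149 × 5.9 × (1 − 0.33²) / 40500 × 0.9
    = 149 × 5.9 × 0.8911 / 40500 × 0.9
    = 0.01741 m

S_e ≈ 0.0174 m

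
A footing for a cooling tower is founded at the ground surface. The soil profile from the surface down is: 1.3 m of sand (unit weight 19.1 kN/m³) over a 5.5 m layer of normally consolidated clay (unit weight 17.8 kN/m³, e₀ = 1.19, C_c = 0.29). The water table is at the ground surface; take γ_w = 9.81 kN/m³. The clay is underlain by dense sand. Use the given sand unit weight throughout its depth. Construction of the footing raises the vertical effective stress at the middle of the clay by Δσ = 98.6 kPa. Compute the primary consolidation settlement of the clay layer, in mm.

Mid-depth of clay below the ground surface: z = 1.3 + 5.5/2 = 4.05 m.
Total vertical stress at mid-clay: σ_v = 19.1×1.3 + 17.8×2.75 = 73.78 kPa.
Pore pressure: u = 9.81×(4.05 − 0) = 39.73 kPa.
Initial effective stress: σ'_0 = σ_v − u = 73.78 − 39.73 = 34.05 kPa.
Final effective stress: σ'_f = σ'_0 + Δσ = 34.05 + 98.6 = 132.65 kPa.
Normally consolidated clay, so the full stress increment lies on the virgin compression line:
S_c = C_c·H/(1+e₀)·log₁₀(σ'_f/σ'_0) = 0.29×5.5/(1+1.19)×log₁₀(132.65/34.05)
    = 0.72831 × 0.59059 = 0.4301 m

S_c ≈ 430 mm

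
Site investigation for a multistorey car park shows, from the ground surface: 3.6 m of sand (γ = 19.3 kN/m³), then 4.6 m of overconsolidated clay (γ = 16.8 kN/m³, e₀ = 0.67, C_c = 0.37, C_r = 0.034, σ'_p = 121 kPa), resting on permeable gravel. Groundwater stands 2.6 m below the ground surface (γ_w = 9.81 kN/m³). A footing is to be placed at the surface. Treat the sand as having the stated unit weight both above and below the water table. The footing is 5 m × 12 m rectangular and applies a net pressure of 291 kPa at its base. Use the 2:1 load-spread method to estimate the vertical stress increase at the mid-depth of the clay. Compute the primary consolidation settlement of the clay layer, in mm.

Mid-depth of clay below the ground surface: z = 3.6 + 4.6/2 = 5.9 m.
Total vertical stress at mid-clay: σ_v = 19.3×3.6 + 16.8×2.3 = 108.12 kPa.
Pore pressure: u = 9.81×(5.9 − 2.6) = 32.373 kPa.
Initial effective stress: σ'_0 = σ_v − u = 108.12 − 32.373 = 75.747 kPa.
Stress increase at mid-clay by the 2:1 spreading method:
Δσ = qBL/((B+z)(L+z)) = 291×5×12/((5+5.9)(12+5.9)) = 89.488 kPa
Final effective stress: σ'_f = 75.747 + 89.488 = 165.24 kPa.
σ'_f = 165.24 > σ'_p = 121 kPa, so the stress path crosses the preconsolidation pressure — recompression up to σ'_p, then virgin compression beyond:
S_c = H/(1+e₀)·[C_r·log₁₀(σ'_p/σ'_0) + C_c·log₁₀(σ'_f/σ'_p)]
    = 4.6/1.67 × [0.034×log₁₀(121/75.747) + 0.37×log₁₀(165.24/121)]
    = 2.7545 × [0.0069163 + 0.050072] = 0.157 m

S_c ≈ 157 mm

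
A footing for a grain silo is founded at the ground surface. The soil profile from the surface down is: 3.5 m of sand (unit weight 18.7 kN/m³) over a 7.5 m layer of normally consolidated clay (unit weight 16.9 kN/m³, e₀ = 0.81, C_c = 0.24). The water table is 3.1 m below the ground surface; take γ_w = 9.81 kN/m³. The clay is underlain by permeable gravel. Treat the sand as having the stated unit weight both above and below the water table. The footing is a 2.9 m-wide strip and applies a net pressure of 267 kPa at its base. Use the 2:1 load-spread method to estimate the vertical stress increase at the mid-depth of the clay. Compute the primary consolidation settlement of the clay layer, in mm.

Mid-depth of clay below the ground surface: z = 3.5 + 7.5/2 = 7.25 m.
Total vertical stress at mid-clay: σ_v = 18.7×3.5 + 16.9×3.75 = 128.82 kPa.
Pore pressure: u = 9.81×(7.25 − 3.1) = 40.712 kPa.
Initial effective stress: σ'_0 = σ_v − u = 128.82 − 40.712 = 88.108 kPa.
Stress increase at mid-clay by the 2:1 spreading method:
Δσ = qB/(B+z) = 267×2.9/(2.9+7.25) = 76.286 kPa
Final effective stress: σ'_f = σ'_0 + Δσ = 88.108 + 76.286 = 164.39 kPa.
Normally consolidated clay, so the full stress increment lies on the virgin compression line:
S_c = C_c·H/(1+e₀)·log₁₀(σ'_f/σ'_0) = 0.24×7.5/(1+0.81)×log₁₀(164.39/88.108)
    = 0.99448 × 0.27086 = 0.2694 m

S_c ≈ 269 mm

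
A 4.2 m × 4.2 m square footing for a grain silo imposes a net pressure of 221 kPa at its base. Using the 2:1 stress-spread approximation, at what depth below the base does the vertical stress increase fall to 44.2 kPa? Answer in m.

2:1 spreading — at depth z the loaded area has grown by z in each plan dimension:
qB²/(B+z)² = Δσ_z ⇒ z = B(√(q/Δσ_z) − 1) = 4.2×(√(221/44.2) − 1) = 5.191 m

z ≈ 5.19 m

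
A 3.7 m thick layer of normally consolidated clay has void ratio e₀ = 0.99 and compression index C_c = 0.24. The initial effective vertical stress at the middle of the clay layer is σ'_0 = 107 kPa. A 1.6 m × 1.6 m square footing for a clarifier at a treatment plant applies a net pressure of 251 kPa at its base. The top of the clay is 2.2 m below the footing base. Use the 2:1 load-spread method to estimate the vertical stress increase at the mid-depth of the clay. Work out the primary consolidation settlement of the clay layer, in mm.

Mid-depth of clay below the footing base: z = 2.2 + 3.7/2 = 4.05 m.
Stress increase at mid-clay by the 2:1 spreading method:
Δσ = qBL/((B+z)(L+z)) = 251×1.6×1.6/((1.6+4.05)(1.6+4.05)) = 20.129 kPa
Final effective stress: σ'_f = σ'_0 + Δσ = 107 + 20.129 = 127.13 kPa.
Normally consolidated clay, so the full stress increment lies on the virgin compression line:
S_c = C_c·H/(1+e₀)·log₁₀(σ'_f/σ'_0) = 0.24×3.7/(1+0.99)×log₁₀(127.13/107)
    = 0.44623 × 0.074864 = 0.03341 m

S_c ≈ 33.4 mm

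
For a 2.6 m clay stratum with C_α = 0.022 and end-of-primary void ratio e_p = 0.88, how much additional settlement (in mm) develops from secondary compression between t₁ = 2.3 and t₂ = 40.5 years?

Secondary compression: S_s = C_α·H/(1+e_p)·log₁₀(t₂/t₁)
S_s = 0.022×2.6/(1+0.88)×log₁₀(40.5/2.3)
    = 0.03043 × 1.246 = 0.0379 m

S_s ≈ 37.9 mm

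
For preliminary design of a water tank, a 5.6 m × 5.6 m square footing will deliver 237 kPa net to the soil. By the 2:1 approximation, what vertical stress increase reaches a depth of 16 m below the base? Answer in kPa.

By the 2:1 method the load spreads at 1 horizontal : 2 vertical, so at depth z the loaded area has grown by z in each plan dimension:
Δσ = qBL/((B+z)(L+z)) = 237×5.6×5.6/((5.6+16)(5.6+16)) = 15.93 kPa

Δσ_z ≈ 15.9 kPa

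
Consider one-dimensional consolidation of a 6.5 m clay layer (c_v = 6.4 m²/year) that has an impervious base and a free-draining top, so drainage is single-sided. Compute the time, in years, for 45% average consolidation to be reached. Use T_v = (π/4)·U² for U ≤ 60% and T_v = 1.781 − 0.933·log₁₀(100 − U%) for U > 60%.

Drainage path length: H_d = H = 6.5 m (single drainage).
U ≤ 60%: T_v = (π/4)·U² = (π/4)×0.45² = 0.15904.
t = T_v·H_d²/c_v = 0.15904×6.5²/6.4 = 1.05 years.

t ≈ 1.05 years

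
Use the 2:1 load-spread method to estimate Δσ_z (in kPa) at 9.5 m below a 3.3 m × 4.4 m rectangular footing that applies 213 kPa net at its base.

By the 2:1 method the load spreads at 1 horizontal : 2 vertical, so at depth z the loaded area has grown by z in each plan dimension:
Δσ = qBL/((B+z)(L+z)) = 213×3.3×4.4/((3.3+9.5)(4.4+9.5)) = 17.383 kPa

Δσ_z ≈ 17.4 kPa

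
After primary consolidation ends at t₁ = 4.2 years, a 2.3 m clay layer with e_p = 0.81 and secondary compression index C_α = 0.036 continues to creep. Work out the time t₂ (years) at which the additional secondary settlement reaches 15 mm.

t₂ ≈ 8.94 years

S_s = C_α·H/(1+e_p)·log₁₀(t₂/t₁) ⇒ log₁₀(t₂/t₁) = S_s·(1+e_p)/(C_α·H).
log₁₀(t₂/t₁) = 0.015 × (1+0.81) / (0.036×2.3) = 0.3279
t₂ = t₁ × 10^0.3279 = 4.2 × 2.128 = 8.936 years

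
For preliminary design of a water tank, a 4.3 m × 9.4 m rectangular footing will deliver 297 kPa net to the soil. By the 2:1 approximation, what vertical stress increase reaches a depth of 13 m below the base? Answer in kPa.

By the 2:1 method the load spreads at 1 horizontal : 2 vertical, so at depth z the loaded area has grown by z in each plan dimension:
Δσ = qBL/((B+z)(L+z)) = 297×4.3×9.4/((4.3+13)(9.4+13)) = 30.978 kPa

Δσ_z ≈ 31 kPa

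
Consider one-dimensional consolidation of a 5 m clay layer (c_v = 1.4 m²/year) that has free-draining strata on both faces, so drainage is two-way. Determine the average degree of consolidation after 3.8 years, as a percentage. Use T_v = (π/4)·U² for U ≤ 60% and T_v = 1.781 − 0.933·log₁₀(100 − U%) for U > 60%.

Drainage path length: H_d = H/2 = 2.5 m (double drainage).
T_v = c_v·t/H_d² = 1.4×3.8/2.5² = 0.8512.
T_v = 0.8512 corresponds to the U > 60% branch:
U = 1 − 10^((1.781 − T_v)/0.933)/100 = 0.9008

U ≈ 90.1 %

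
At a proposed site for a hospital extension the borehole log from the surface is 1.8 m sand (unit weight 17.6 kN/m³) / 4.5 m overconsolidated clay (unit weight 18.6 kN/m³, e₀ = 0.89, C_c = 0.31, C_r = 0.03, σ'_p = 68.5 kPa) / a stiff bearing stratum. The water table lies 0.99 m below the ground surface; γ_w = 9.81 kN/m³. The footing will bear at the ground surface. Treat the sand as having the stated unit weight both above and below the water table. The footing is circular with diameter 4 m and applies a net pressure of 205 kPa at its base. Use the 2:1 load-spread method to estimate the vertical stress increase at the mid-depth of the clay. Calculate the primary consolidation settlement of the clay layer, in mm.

S_c ≈ 116 mm

Mid-depth of clay below the ground surface: z = 1.8 + 4.5/2 = 4.05 m.
Total vertical stress at mid-clay: σ_v = 17.6×1.8 + 18.6×2.25 = 73.53 kPa.
Pore pressure: u = 9.81×(4.05 − 0.99) = 30.019 kPa.
Initial effective stress: σ'_0 = σ_v − u = 73.53 − 30.019 = 43.511 kPa.
Stress increase at mid-clay by the 2:1 spreading method:
Δσ ≈ qD²/(D+z)² = 205×4²/(4+4.05)² = 50.615 kPa
Final effective stress: σ'_f = 43.511 + 50.615 = 94.126 kPa.
σ'_f = 94.126 > σ'_p = 68.5 kPa, so the stress path crosses the preconsolidation pressure — recompression up to σ'_p, then virgin compression beyond:
S_c = H/(1+e₀)·[C_r·log₁₀(σ'_p/σ'_0) + C_c·log₁₀(σ'_f/σ'_p)]
    = 4.5/1.89 × [0.03×log₁₀(68.5/43.511) + 0.31×log₁₀(94.126/68.5)]
    = 2.381 × [0.0059127 + 0.042786] = 0.116 m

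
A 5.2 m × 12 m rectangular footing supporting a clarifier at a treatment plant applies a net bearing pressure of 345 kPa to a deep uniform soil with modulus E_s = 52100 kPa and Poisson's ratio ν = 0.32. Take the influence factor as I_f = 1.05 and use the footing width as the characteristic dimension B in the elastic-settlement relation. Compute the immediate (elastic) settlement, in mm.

Immediate (elastic) settlement: S_e = q·B·(1−ν²)/E_s · I_f.
S_e = 345 × 5.2 × (1 − 0.32²) / 52100 × 1.05
    = 345 × 5.2 × 0.8976 / 52100 × 1.05
    = 0.03245 m = 32.45 mm

S_e ≈ 32.5 mm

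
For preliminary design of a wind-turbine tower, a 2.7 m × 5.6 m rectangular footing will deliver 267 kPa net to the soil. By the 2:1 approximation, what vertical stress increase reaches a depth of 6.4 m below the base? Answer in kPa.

By the 2:1 method the load spreads at 1 horizontal : 2 vertical, so at depth z the loaded area has grown by z in each plan dimension:
Δσ = qBL/((B+z)(L+z)) = 267×2.7×5.6/((2.7+6.4)(5.6+6.4)) = 36.969 kPa

Δσ_z ≈ 37 kPa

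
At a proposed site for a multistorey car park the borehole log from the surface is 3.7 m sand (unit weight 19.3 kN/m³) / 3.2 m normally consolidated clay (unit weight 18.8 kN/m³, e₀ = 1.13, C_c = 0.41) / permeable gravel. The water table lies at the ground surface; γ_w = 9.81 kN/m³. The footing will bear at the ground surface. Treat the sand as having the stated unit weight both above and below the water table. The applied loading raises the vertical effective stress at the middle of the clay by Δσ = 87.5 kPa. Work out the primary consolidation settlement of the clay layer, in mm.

S_c ≈ 272 mm

Mid-depth of clay below the ground surface: z = 3.7 + 3.2/2 = 5.3 m.
Total vertical stress at mid-clay: σ_v = 19.3×3.7 + 18.8×1.6 = 101.49 kPa.
Pore pressure: u = 9.81×(5.3 − 0) = 51.993 kPa.
Initial effective stress: σ'_0 = σ_v − u = 101.49 − 51.993 = 49.497 kPa.
Final effective stress: σ'_f = σ'_0 + Δσ = 49.497 + 87.5 = 137 kPa.
Normally consolidated clay, so the full stress increment lies on the virgin compression line:
S_c = C_c·H/(1+e₀)·log₁₀(σ'_f/σ'_0) = 0.41×3.2/(1+1.13)×log₁₀(137/49.497)
    = 0.61596 × 0.44214 = 0.2723 m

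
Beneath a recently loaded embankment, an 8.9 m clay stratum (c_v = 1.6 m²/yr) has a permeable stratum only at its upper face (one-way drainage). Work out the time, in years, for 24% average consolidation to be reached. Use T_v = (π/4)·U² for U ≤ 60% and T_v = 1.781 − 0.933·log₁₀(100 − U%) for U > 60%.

Drainage path length: H_d = H = 8.9 m (single drainage).
U ≤ 60%: T_v = (π/4)·U² = (π/4)×0.24² = 0.045239.
t = T_v·H_d²/c_v = 0.045239×8.9²/1.6 = 2.24 years.

t ≈ 2.24 years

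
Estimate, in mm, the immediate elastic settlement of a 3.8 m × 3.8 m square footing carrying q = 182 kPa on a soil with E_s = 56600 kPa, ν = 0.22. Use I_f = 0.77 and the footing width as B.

Immediate (elastic) settlement: S_e = q·B·(1−ν²)/E_s · I_f.
S_e = 182 × 3.8 × (1 − 0.22²) / 56600 × 0.77
    = 182 × 3.8 × 0.9516 / 56600 × 0.77
    = 0.008953 m = 8.953 mm

S_e ≈ 8.95 mm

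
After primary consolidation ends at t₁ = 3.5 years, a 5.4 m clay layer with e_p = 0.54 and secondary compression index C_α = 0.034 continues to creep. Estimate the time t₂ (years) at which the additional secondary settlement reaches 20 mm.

t₂ ≈ 5.15 years

S_s = C_α·H/(1+e_p)·log₁₀(t₂/t₁) ⇒ log₁₀(t₂/t₁) = S_s·(1+e_p)/(C_α·H).
log₁₀(t₂/t₁) = 0.02 × (1+0.54) / (0.034×5.4) = 0.1678
t₂ = t₁ × 10^0.1678 = 3.5 × 1.471 = 5.15 years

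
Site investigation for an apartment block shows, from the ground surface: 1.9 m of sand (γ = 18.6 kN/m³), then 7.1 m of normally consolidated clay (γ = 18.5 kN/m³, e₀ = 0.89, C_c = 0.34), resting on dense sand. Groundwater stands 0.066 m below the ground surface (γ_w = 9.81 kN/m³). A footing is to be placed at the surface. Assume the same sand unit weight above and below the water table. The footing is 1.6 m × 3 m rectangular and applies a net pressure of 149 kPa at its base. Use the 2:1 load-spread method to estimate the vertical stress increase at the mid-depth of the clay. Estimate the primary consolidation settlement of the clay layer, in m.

S_c ≈ 0.123 m

Mid-depth of clay below the ground surface: z = 1.9 + 7.1/2 = 5.45 m.
Total vertical stress at mid-clay: σ_v = 18.6×1.9 + 18.5×3.55 = 101.02 kPa.
Pore pressure: u = 9.81×(5.45 − 0.066) = 52.817 kPa.
Initial effective stress: σ'_0 = σ_v − u = 101.02 − 52.817 = 48.203 kPa.
Stress increase at mid-clay by the 2:1 spreading method:
Δσ = qBL/((B+z)(L+z)) = 149×1.6×3/((1.6+5.45)(3+5.45)) = 12.006 kPa
Final effective stress: σ'_f = σ'_0 + Δσ = 48.203 + 12.006 = 60.209 kPa.
Normally consolidated clay, so the full stress increment lies on the virgin compression line:
S_c = C_c·H/(1+e₀)·log₁₀(σ'_f/σ'_0) = 0.34×7.1/(1+0.89)×log₁₀(60.209/48.203)
    = 1.2772 × 0.096587 = 0.1234 m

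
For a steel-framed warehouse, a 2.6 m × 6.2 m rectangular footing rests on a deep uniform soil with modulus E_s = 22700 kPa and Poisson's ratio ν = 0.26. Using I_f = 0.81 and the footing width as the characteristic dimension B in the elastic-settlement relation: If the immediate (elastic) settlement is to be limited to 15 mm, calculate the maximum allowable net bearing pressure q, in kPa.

S_e = q·B·(1−ν²)/E_s · I_f  ⇒  q = S_e·E_s / (B·(1−ν²)·I_f).
q = 0.015 × 22700 / (2.6 × 0.9324 × 0.81) = 173.4 kPa

q ≈ 173 kPa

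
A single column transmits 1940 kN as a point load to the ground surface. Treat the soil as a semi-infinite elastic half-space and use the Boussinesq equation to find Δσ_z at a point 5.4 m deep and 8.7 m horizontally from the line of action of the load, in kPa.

Δσ_z ≈ 1.3 kPa

Boussinesq vertical stress below a point load on an elastic half-space:
Δσ_z = 3P/(2πz²) · [1 + (r/z)²]^(−5/2)
r/z = 8.7/5.4 = 1.6111; [1+(r/z)²]^(−5/2) = 0.040789.
Δσ_z = 3×1940/(2π×5.4²) × 0.040789 = 31.765 × 0.040789 = 1.296 kPa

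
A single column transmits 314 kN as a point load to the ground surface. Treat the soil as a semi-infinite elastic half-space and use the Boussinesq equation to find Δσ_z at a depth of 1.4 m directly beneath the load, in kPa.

Boussinesq vertical stress below a point load on an elastic half-space:
Δσ_z = 3P/(2πz²) · [1 + (r/z)²]^(−5/2)
r/z = 0/1.4 = 0; [1+(r/z)²]^(−5/2) = 1.
Δσ_z = 3×314/(2π×1.4²) × 1 = 76.492 × 1 = 76.49 kPa

Δσ_z ≈ 76.5 kPa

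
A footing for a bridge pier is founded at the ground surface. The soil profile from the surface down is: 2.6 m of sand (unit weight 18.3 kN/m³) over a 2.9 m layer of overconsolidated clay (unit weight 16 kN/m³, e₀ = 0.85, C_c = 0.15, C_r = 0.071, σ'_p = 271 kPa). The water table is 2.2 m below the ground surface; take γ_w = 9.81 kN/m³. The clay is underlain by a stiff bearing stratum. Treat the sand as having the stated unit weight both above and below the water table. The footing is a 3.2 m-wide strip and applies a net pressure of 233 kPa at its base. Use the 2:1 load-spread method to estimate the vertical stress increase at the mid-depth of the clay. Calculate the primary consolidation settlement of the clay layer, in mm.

S_c ≈ 52.4 mm

Mid-depth of clay below the ground surface: z = 2.6 + 2.9/2 = 4.05 m.
Total vertical stress at mid-clay: σ_v = 18.3×2.6 + 16×1.45 = 70.78 kPa.
Pore pressure: u = 9.81×(4.05 − 2.2) = 18.149 kPa.
Initial effective stress: σ'_0 = σ_v − u = 70.78 − 18.149 = 52.631 kPa.
Stress increase at mid-clay by the 2:1 spreading method:
Δσ = qB/(B+z) = 233×3.2/(3.2+4.05) = 102.84 kPa
Final effective stress: σ'_f = 52.631 + 102.84 = 155.47 kPa.
σ'_f = 155.47 ≤ σ'_p = 271 kPa, so the clay remains overconsolidated and only the recompression index applies:
S_c = C_r·H/(1+e₀)·log₁₀(σ'_f/σ'_0) = 0.071×2.9/1.85×log₁₀(155.47/52.631)
    = 0.1113 × 0.4704 = 0.05236 m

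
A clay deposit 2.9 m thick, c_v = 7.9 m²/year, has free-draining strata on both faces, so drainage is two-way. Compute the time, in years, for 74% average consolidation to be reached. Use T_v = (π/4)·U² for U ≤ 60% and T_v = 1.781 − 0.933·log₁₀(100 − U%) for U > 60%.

Drainage path length: H_d = H/2 = 1.45 m (double drainage).
U > 60%: T_v = 1.781 − 0.933·log₁₀(100 − 74) = 0.46083.
t = T_v·H_d²/c_v = 0.46083×1.45²/7.9 = 0.1226 years.

t ≈ 0.123 years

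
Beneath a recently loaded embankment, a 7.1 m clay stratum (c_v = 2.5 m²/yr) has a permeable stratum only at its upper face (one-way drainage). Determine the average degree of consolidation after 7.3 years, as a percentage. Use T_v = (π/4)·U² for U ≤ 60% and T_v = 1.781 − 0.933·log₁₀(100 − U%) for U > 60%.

U ≈ 66.8 %

Drainage path length: H_d = H = 7.1 m (single drainage).
T_v = c_v·t/H_d² = 2.5×7.3/7.1² = 0.36203.
T_v = 0.36203 corresponds to the U > 60% branch:
U = 1 − 10^((1.781 − T_v)/0.933)/100 = 0.6682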